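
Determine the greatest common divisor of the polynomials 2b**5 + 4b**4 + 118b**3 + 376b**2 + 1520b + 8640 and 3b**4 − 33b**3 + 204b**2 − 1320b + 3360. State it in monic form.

By polynomial division,
  2b**5 + 4b**4 + 118b**3 + 376b**2 + 1520b + 8640 = ((2/3)b + 26/3)(3b**4 − 33b**3 + 204b**2 − 1320b + 3360) + (268b**3 − 512b**2 + 10720b − 20480)
  3b**4 − 33b**3 + 204b**2 − 1320b + 3360 = ((3/268)b − 1827/17956)(268b**3 − 512b**2 + 10720b − 20480) + ((143220/4489)b**2 + 5728800/4489)
  268b**3 − 512b**2 + 10720b − 20480 = ((300763/35805)b − 574592/35805)((143220/4489)b**2 + 5728800/4489) + (0)
Last nonzero remainder: (143220/4489)b**2 + 5728800/4489. Dividing through by 143220/4489 gives the monic gcd b**2 + 40.

b**2 + 40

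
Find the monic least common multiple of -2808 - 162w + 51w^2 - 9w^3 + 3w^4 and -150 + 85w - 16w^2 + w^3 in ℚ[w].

-23400 + 8010w + 29w^2 - 299w^3 + 72w^4 - 13w^5 + w^6

Repeated division with remainder:
  3w^4 - 9w^3 + 51w^2 - 162w - 2808 = (3w + 39)(w^3 - 16w^2 + 85w - 150) + (420w^2 - 3027w + 3042)
  w^3 - 16w^2 + 85w - 150 = ((1/420)w - 1231/58800)(420w^2 - 3027w + 3042) + ((281961/19600)w - 845883/9800)
  420w^2 - 3027w + 3042 = ((2744000/93987)w - 3312400/93987)((281961/19600)w - 845883/9800) + (0)
Last nonzero remainder: (281961/19600)w - 845883/9800. Dividing through by 281961/19600 gives the monic gcd w - 6.
Then lcm(f, g) = f·g / gcd(f, g); expanding and making the result monic gives the answer.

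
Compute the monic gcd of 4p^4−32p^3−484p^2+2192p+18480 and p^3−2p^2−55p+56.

Apply the Euclidean algorithm:
  4p^4−32p^3−484p^2+2192p+18480 = (4p−24)(p^3−2p^2−55p+56) + (−312p^2+648p+19824)
  p^3−2p^2−55p+56 = (−(1/312)p−1/4056)(−312p^2+648p+19824) + ((1470/169)p+10290/169)
  −312p^2+648p+19824 = (−(8788/245)p+79768/245)((1470/169)p+10290/169) + (0)
Last nonzero remainder: (1470/169)p+10290/169. Dividing through by 1470/169 gives the monic gcd p+7.

p+7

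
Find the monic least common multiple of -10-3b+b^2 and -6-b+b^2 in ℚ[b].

30-b-6b^2+b^3

Euclidean algorithm in ℚ[b]:
  b^2-3b-10 = (b^2-b-6) + (-2b-4)
  b^2-b-6 = (-(1/2)b+3/2)(-2b-4) + (0)
Last nonzero remainder: -2b-4. Dividing through by -2 gives the monic gcd b+2.
Then lcm(f, g) = f·g / gcd(f, g); expanding and making the result monic gives the answer.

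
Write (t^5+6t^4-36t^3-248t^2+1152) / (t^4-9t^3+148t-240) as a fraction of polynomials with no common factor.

Repeated division with remainder:
  t^5+6t^4-36t^3-248t^2+1152 = (t+15)(t^4-9t^3+148t-240) + (99t^3-396t^2-1980t+4752)
  t^4-9t^3+148t-240 = ((1/99)t-5/99)(99t^3-396t^2-1980t+4752) + (0)
Last nonzero remainder: 99t^3-396t^2-1980t+4752. Dividing through by 99 gives the monic gcd t^3-4t^2-20t+48.
Cancel t^3-4t^2-20t+48 from numerator and denominator to get the reduced form.

(t^2+10t+24)/(t-5)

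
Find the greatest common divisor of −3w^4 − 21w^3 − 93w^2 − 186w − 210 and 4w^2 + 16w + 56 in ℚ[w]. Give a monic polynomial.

Apply the Euclidean algorithm:
  −3w^4 − 21w^3 − 93w^2 − 186w − 210 = (−(3/4)w^2 − (9/4)w − 15/4)(4w^2 + 16w + 56) + (0)
Last nonzero remainder: 4w^2 + 16w + 56. Dividing through by 4 gives the monic gcd w^2 + 4w + 14.

w^2 + 4w + 14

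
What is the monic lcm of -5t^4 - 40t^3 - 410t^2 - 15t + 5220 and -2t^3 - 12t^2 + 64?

Euclidean algorithm in ℚ[t]:
  -5t^4 - 40t^3 - 410t^2 - 15t + 5220 = ((5/2)t + 5)(-2t^3 - 12t^2 + 64) + (-350t^2 - 175t + 4900)
  -2t^3 - 12t^2 + 64 = ((1/175)t + 11/350)(-350t^2 - 175t + 4900) + (-(45/2)t - 90)
  -350t^2 - 175t + 4900 = ((140/9)t - 490/9)(-(45/2)t - 90) + (0)
Last nonzero remainder: -(45/2)t - 90. Dividing through by -45/2 gives the monic gcd t + 4.
Then lcm(f, g) = f·g / gcd(f, g); expanding and making the result monic gives the answer.

t^6 + 10t^5 + 90t^4 + 103t^3 - 1694t^2 - 2112t + 8352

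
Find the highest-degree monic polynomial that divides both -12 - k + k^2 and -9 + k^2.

3 + k

Euclidean algorithm in ℚ[k]:
  k^2 - k - 12 = (k^2 - 9) + (-k - 3)
  k^2 - 9 = (-k + 3)(-k - 3) + (0)
Last nonzero remainder: -k - 3. Dividing through by -1 gives the monic gcd k + 3.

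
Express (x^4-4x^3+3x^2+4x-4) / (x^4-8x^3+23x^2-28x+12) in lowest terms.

Repeated division with remainder:
  x^4-4x^3+3x^2+4x-4 = (x^4-8x^3+23x^2-28x+12) + (4x^3-20x^2+32x-16)
  x^4-8x^3+23x^2-28x+12 = ((1/4)x-3/4)(4x^3-20x^2+32x-16) + (0)
Last nonzero remainder: 4x^3-20x^2+32x-16. Dividing through by 4 gives the monic gcd x^3-5x^2+8x-4.
Cancel x^3-5x^2+8x-4 from numerator and denominator to get the reduced form.

(x+1)/(x-3)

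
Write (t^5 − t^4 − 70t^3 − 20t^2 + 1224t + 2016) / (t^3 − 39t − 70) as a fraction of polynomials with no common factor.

(t^3 + 4t^2 − 36t − 144)/(t + 5)

Euclidean algorithm in ℚ[t]:
  t^5 − t^4 − 70t^3 − 20t^2 + 1224t + 2016 = (t^2 − t − 31)(t^3 − 39t − 70) + (11t^2 − 55t − 154)
  t^3 − 39t − 70 = ((1/11)t + 5/11)(11t^2 − 55t − 154) + (0)
Last nonzero remainder: 11t^2 − 55t − 154. Dividing through by 11 gives the monic gcd t^2 − 5t − 14.
Cancel t^2 − 5t − 14 from numerator and denominator to get the reduced form.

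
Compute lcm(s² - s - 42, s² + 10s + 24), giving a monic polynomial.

Apply the Euclidean algorithm:
  s² - s - 42 = (s² + 10s + 24) + (-11s - 66)
  s² + 10s + 24 = (-(1/11)s - 4/11)(-11s - 66) + (0)
Last nonzero remainder: -11s - 66. Dividing through by -11 gives the monic gcd s + 6.
Then lcm(f, g) = f·g / gcd(f, g); expanding and making the result monic gives the answer.

s³ + 3s² - 46s - 168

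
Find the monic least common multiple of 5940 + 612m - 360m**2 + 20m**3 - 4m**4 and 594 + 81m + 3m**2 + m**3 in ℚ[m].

-8910 - 2403m + 387m**2 + 60m**3 + m**4 + m**5

By polynomial division,
  -4m**4 + 20m**3 - 360m**2 + 612m + 5940 = (-4m + 32)(m**3 + 3m**2 + 81m + 594) + (-132m**2 + 396m - 13068)
  m**3 + 3m**2 + 81m + 594 = (-(1/132)m - 1/22)(-132m**2 + 396m - 13068) + (0)
Last nonzero remainder: -132m**2 + 396m - 13068. Dividing through by -132 gives the monic gcd m**2 - 3m + 99.
Then lcm(f, g) = f·g / gcd(f, g); expanding and making the result monic gives the answer.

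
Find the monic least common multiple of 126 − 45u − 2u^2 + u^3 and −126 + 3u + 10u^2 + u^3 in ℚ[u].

Apply the Euclidean algorithm:
  u^3 − 2u^2 − 45u + 126 = (u^3 + 10u^2 + 3u − 126) + (−12u^2 − 48u + 252)
  u^3 + 10u^2 + 3u − 126 = (−(1/12)u − 1/2)(−12u^2 − 48u + 252) + (0)
Last nonzero remainder: −12u^2 − 48u + 252. Dividing through by −12 gives the monic gcd u^2 + 4u − 21.
Then lcm(f, g) = f·g / gcd(f, g); expanding and making the result monic gives the answer.

756 − 144u − 57u^2 + 4u^3 + u^4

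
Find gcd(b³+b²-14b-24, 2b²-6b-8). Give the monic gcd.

b-4

Repeated division with remainder:
  b³+b²-14b-24 = ((1/2)b+2)(2b²-6b-8) + (2b-8)
  2b²-6b-8 = (b+1)(2b-8) + (0)
Last nonzero remainder: 2b-8. Dividing through by 2 gives the monic gcd b-4.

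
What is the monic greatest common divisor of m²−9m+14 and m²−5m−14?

m−7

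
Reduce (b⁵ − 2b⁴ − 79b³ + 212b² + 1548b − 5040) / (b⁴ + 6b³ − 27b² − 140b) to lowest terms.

(b³ − 4b² − 36b + 144)/(b² + 4b)

By polynomial division,
  b⁵ − 2b⁴ − 79b³ + 212b² + 1548b − 5040 = (b − 8)(b⁴ + 6b³ − 27b² − 140b) + (−4b³ + 136b² + 428b − 5040)
  b⁴ + 6b³ − 27b² − 140b = (−(1/4)b − 10)(−4b³ + 136b² + 428b − 5040) + (1440b² + 2880b − 50400)
  −4b³ + 136b² + 428b − 5040 = (−(1/360)b + 1/10)(1440b² + 2880b − 50400) + (0)
Last nonzero remainder: 1440b² + 2880b − 50400. Dividing through by 1440 gives the monic gcd b² + 2b − 35.
Cancel b² + 2b − 35 from numerator and denominator to get the reduced form.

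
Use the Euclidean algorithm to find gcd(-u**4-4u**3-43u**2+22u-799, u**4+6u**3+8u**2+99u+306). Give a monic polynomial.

u**2-3u+17

Euclidean algorithm in ℚ[u]:
  -u**4-4u**3-43u**2+22u-799 = (-1)(u**4+6u**3+8u**2+99u+306) + (2u**3-35u**2+121u-493)
  u**4+6u**3+8u**2+99u+306 = ((1/2)u+47/4)(2u**3-35u**2+121u-493) + ((1435/4)u**2-(4305/4)u+24395/4)
  2u**3-35u**2+121u-493 = ((8/1435)u-116/1435)((1435/4)u**2-(4305/4)u+24395/4) + (0)
Last nonzero remainder: (1435/4)u**2-(4305/4)u+24395/4. Dividing through by 1435/4 gives the monic gcd u**2-3u+17.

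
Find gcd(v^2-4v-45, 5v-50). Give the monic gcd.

Euclidean algorithm in ℚ[v]:
  v^2-4v-45 = ((1/5)v+6/5)(5v-50) + (15)
  5v-50 = ((1/3)v-10/3)(15) + (0)
The last nonzero remainder is the constant 15, so the polynomials are coprime and gcd = 1.

1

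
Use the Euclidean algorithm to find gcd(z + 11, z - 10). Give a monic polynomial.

By polynomial division,
  z + 11 = (z - 10) + (21)
  z - 10 = ((1/21)z - 10/21)(21) + (0)
The last nonzero remainder is the constant 21, so the polynomials are coprime and gcd = 1.

1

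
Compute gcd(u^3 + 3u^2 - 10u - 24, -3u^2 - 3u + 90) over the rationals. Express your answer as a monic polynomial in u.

Repeated division with remainder:
  u^3 + 3u^2 - 10u - 24 = (-(1/3)u - 2/3)(-3u^2 - 3u + 90) + (18u + 36)
  -3u^2 - 3u + 90 = (-(1/6)u + 1/6)(18u + 36) + (84)
  18u + 36 = ((3/14)u + 3/7)(84) + (0)
The last nonzero remainder is the constant 84, so the polynomials are coprime and gcd = 1.

1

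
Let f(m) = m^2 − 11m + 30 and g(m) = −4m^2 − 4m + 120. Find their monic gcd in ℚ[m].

m − 5

Euclidean algorithm in ℚ[m]:
  m^2 − 11m + 30 = (−1/4)(−4m^2 − 4m + 120) + (−12m + 60)
  −4m^2 − 4m + 120 = ((1/3)m + 2)(−12m + 60) + (0)
Last nonzero remainder: −12m + 60. Dividing through by −12 gives the monic gcd m − 5.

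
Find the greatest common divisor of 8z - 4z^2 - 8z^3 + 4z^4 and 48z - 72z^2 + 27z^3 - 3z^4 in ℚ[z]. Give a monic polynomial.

-z + z^2

By polynomial division,
  4z^4 - 8z^3 - 4z^2 + 8z = (-4/3)(-3z^4 + 27z^3 - 72z^2 + 48z) + (28z^3 - 100z^2 + 72z)
  -3z^4 + 27z^3 - 72z^2 + 48z = (-(3/28)z + 57/98)(28z^3 - 100z^2 + 72z) + (-(300/49)z^2 + (300/49)z)
  28z^3 - 100z^2 + 72z = (-(343/75)z + 294/25)(-(300/49)z^2 + (300/49)z) + (0)
Last nonzero remainder: -(300/49)z^2 + (300/49)z. Dividing through by -300/49 gives the monic gcd z^2 - z.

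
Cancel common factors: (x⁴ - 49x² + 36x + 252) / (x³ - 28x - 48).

Apply the Euclidean algorithm:
  x⁴ - 49x² + 36x + 252 = (x)(x³ - 28x - 48) + (-21x² + 84x + 252)
  x³ - 28x - 48 = (-(1/21)x - 4/21)(-21x² + 84x + 252) + (0)
Last nonzero remainder: -21x² + 84x + 252. Dividing through by -21 gives the monic gcd x² - 4x - 12.
Cancel x² - 4x - 12 from numerator and denominator to get the reduced form.

(x² + 4x - 21)/(x + 4)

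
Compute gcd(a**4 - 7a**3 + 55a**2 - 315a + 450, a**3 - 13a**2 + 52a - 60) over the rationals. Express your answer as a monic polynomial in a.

Euclidean algorithm in ℚ[a]:
  a**4 - 7a**3 + 55a**2 - 315a + 450 = (a + 6)(a**3 - 13a**2 + 52a - 60) + (81a**2 - 567a + 810)
  a**3 - 13a**2 + 52a - 60 = ((1/81)a - 2/27)(81a**2 - 567a + 810) + (0)
Last nonzero remainder: 81a**2 - 567a + 810. Dividing through by 81 gives the monic gcd a**2 - 7a + 10.

a**2 - 7a + 10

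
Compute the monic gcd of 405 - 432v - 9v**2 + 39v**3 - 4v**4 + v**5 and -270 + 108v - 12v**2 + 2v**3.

-135 + 54v - 6v**2 + v**3

Repeated division with remainder:
  v**5 - 4v**4 + 39v**3 - 9v**2 - 432v + 405 = ((1/2)v**2 + v - 3/2)(2v**3 - 12v**2 + 108v - 270) + (0)
Last nonzero remainder: 2v**3 - 12v**2 + 108v - 270. Dividing through by 2 gives the monic gcd v**3 - 6v**2 + 54v - 135.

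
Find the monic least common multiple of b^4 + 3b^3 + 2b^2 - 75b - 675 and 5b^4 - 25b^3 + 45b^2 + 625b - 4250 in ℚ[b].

b^6 - 2b^5 + 21b^4 + 17b^3 - 232b^2 + 825b - 22950

Apply the Euclidean algorithm:
  b^4 + 3b^3 + 2b^2 - 75b - 675 = (1/5)(5b^4 - 25b^3 + 45b^2 + 625b - 4250) + (8b^3 - 7b^2 - 200b + 175)
  5b^4 - 25b^3 + 45b^2 + 625b - 4250 = ((5/8)b - 165/64)(8b^3 - 7b^2 - 200b + 175) + ((9725/64)b^2 - 243125/64)
  8b^3 - 7b^2 - 200b + 175 = ((512/9725)b - 448/9725)((9725/64)b^2 - 243125/64) + (0)
Last nonzero remainder: (9725/64)b^2 - 243125/64. Dividing through by 9725/64 gives the monic gcd b^2 - 25.
Then lcm(f, g) = f·g / gcd(f, g); expanding and making the result monic gives the answer.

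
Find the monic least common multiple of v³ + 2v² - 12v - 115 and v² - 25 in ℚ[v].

v⁴ + 7v³ - 2v² - 175v - 575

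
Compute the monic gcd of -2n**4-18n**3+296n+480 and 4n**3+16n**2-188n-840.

n**2+11n+30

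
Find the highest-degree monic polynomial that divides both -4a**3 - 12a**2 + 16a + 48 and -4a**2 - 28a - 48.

a + 3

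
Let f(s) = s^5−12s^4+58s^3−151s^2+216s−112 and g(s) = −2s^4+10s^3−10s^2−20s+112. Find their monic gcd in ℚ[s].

s^3−7s^2+19s−28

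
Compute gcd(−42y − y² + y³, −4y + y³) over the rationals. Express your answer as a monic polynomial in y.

y

Euclidean algorithm in ℚ[y]:
  y³ − y² − 42y = (y³ − 4y) + (−y² − 38y)
  y³ − 4y = (−y + 38)(−y² − 38y) + (1440y)
  −y² − 38y = (−(1/1440)y − 19/720)(1440y) + (0)
Last nonzero remainder: 1440y. Dividing through by 1440 gives the monic gcd y.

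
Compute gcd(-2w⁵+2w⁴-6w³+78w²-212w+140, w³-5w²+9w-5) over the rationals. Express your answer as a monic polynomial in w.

Repeated division with remainder:
  -2w⁵+2w⁴-6w³+78w²-212w+140 = (-2w²-8w-28)(w³-5w²+9w-5) + (0)
The last nonzero remainder w³-5w²+9w-5 is already monic.

w³-5w²+9w-5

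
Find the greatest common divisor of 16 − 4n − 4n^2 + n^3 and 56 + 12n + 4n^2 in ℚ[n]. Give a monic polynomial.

1

Apply the Euclidean algorithm:
  n^3 − 4n^2 − 4n + 16 = ((1/4)n − 7/4)(4n^2 + 12n + 56) + (3n + 114)
  4n^2 + 12n + 56 = ((4/3)n − 140/3)(3n + 114) + (5376)
  3n + 114 = ((1/1792)n + 19/896)(5376) + (0)
The last nonzero remainder is the constant 5376, so the polynomials are coprime and gcd = 1.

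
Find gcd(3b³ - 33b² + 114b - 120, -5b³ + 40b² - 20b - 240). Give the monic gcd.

Repeated division with remainder:
  3b³ - 33b² + 114b - 120 = (-3/5)(-5b³ + 40b² - 20b - 240) + (-9b² + 102b - 264)
  -5b³ + 40b² - 20b - 240 = ((5/9)b + 50/27)(-9b² + 102b - 264) + (-(560/9)b + 2240/9)
  -9b² + 102b - 264 = ((81/560)b - 297/280)(-(560/9)b + 2240/9) + (0)
Last nonzero remainder: -(560/9)b + 2240/9. Dividing through by -560/9 gives the monic gcd b - 4.

b - 4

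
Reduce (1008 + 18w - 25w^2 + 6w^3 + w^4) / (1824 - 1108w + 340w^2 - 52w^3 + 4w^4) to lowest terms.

Euclidean algorithm in ℚ[w]:
  w^4 + 6w^3 - 25w^2 + 18w + 1008 = (1/4)(4w^4 - 52w^3 + 340w^2 - 1108w + 1824) + (19w^3 - 110w^2 + 295w + 552)
  4w^4 - 52w^3 + 340w^2 - 1108w + 1824 = ((4/19)w - 548/361)(19w^3 - 110w^2 + 295w + 552) + ((40040/361)w^2 - (280280/361)w + 960960/361)
  19w^3 - 110w^2 + 295w + 552 = ((6859/40040)w + 8303/40040)((40040/361)w^2 - (280280/361)w + 960960/361) + (0)
Last nonzero remainder: (40040/361)w^2 - (280280/361)w + 960960/361. Dividing through by 40040/361 gives the monic gcd w^2 - 7w + 24.
Cancel w^2 - 7w + 24 from numerator and denominator to get the reduced form.

(42 + 13w + w^2)/(76 - 24w + 4w^2)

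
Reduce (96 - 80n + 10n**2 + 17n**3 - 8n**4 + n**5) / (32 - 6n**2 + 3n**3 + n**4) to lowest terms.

(12 - 7n + n**2)/(4 + n)

Euclidean algorithm in ℚ[n]:
  n**5 - 8n**4 + 17n**3 + 10n**2 - 80n + 96 = (n - 11)(n**4 + 3n**3 - 6n**2 + 32) + (56n**3 - 56n**2 - 112n + 448)
  n**4 + 3n**3 - 6n**2 + 32 = ((1/56)n + 1/14)(56n**3 - 56n**2 - 112n + 448) + (0)
Last nonzero remainder: 56n**3 - 56n**2 - 112n + 448. Dividing through by 56 gives the monic gcd n**3 - n**2 - 2n + 8.
Cancel n**3 - n**2 - 2n + 8 from numerator and denominator to get the reduced form.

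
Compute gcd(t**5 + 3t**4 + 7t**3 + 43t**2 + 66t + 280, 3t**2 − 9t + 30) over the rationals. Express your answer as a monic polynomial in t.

Euclidean algorithm in ℚ[t]:
  t**5 + 3t**4 + 7t**3 + 43t**2 + 66t + 280 = ((1/3)t**3 + 2t**2 + 5t + 28/3)(3t**2 − 9t + 30) + (0)
Last nonzero remainder: 3t**2 − 9t + 30. Dividing through by 3 gives the monic gcd t**2 − 3t + 10.

t**2 − 3t + 10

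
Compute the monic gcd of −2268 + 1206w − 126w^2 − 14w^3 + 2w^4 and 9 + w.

By polynomial division,
  2w^4 − 14w^3 − 126w^2 + 1206w − 2268 = (2w^3 − 32w^2 + 162w − 252)(w + 9) + (0)
The last nonzero remainder w + 9 is already monic.

9 + w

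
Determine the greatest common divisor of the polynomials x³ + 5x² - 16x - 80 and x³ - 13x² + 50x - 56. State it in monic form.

x - 4

Euclidean algorithm in ℚ[x]:
  x³ + 5x² - 16x - 80 = (x³ - 13x² + 50x - 56) + (18x² - 66x - 24)
  x³ - 13x² + 50x - 56 = ((1/18)x - 14/27)(18x² - 66x - 24) + ((154/9)x - 616/9)
  18x² - 66x - 24 = ((81/77)x + 27/77)((154/9)x - 616/9) + (0)
Last nonzero remainder: (154/9)x - 616/9. Dividing through by 154/9 gives the monic gcd x - 4.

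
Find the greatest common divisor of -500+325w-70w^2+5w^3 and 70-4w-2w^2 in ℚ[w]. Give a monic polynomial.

Euclidean algorithm in ℚ[w]:
  5w^3-70w^2+325w-500 = (-(5/2)w+40)(-2w^2-4w+70) + (660w-3300)
  -2w^2-4w+70 = (-(1/330)w-7/330)(660w-3300) + (0)
Last nonzero remainder: 660w-3300. Dividing through by 660 gives the monic gcd w-5.

-5+w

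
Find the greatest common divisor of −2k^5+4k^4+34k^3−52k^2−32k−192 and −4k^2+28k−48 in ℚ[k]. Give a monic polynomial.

k^2−7k+12

By polynomial division,
  −2k^5+4k^4+34k^3−52k^2−32k−192 = ((1/2)k^3+(5/2)k^2+3k+4)(−4k^2+28k−48) + (0)
Last nonzero remainder: −4k^2+28k−48. Dividing through by −4 gives the monic gcd k^2−7k+12.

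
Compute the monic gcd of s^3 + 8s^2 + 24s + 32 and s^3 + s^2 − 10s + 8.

By polynomial division,
  s^3 + 8s^2 + 24s + 32 = (s^3 + s^2 − 10s + 8) + (7s^2 + 34s + 24)
  s^3 + s^2 − 10s + 8 = ((1/7)s − 27/49)(7s^2 + 34s + 24) + ((260/49)s + 1040/49)
  7s^2 + 34s + 24 = ((343/260)s + 147/130)((260/49)s + 1040/49) + (0)
Last nonzero remainder: (260/49)s + 1040/49. Dividing through by 260/49 gives the monic gcd s + 4.

s + 4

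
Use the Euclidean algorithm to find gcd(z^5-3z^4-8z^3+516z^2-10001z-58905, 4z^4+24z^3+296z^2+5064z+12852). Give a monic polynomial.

z^3+3z^2+65z+1071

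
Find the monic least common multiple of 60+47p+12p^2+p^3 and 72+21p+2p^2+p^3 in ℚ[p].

1440+1068p+301p^2+59p^3+11p^4+p^5

Apply the Euclidean algorithm:
  p^3+12p^2+47p+60 = (p^3+2p^2+21p+72) + (10p^2+26p-12)
  p^3+2p^2+21p+72 = ((1/10)p-3/50)(10p^2+26p-12) + ((594/25)p+1782/25)
  10p^2+26p-12 = ((125/297)p-50/297)((594/25)p+1782/25) + (0)
Last nonzero remainder: (594/25)p+1782/25. Dividing through by 594/25 gives the monic gcd p+3.
Then lcm(f, g) = f·g / gcd(f, g); expanding and making the result monic gives the answer.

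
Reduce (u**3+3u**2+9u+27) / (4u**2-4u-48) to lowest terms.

Repeated division with remainder:
  u**3+3u**2+9u+27 = ((1/4)u+1)(4u**2-4u-48) + (25u+75)
  4u**2-4u-48 = ((4/25)u-16/25)(25u+75) + (0)
Last nonzero remainder: 25u+75. Dividing through by 25 gives the monic gcd u+3.
Cancel u+3 from numerator and denominator to get the reduced form.

(u**2+9)/(4u-16)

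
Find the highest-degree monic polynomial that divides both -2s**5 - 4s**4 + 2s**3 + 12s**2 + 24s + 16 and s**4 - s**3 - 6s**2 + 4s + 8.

s**3 + s**2 - 4s - 4

Apply the Euclidean algorithm:
  -2s**5 - 4s**4 + 2s**3 + 12s**2 + 24s + 16 = (-2s - 6)(s**4 - s**3 - 6s**2 + 4s + 8) + (-16s**3 - 16s**2 + 64s + 64)
  s**4 - s**3 - 6s**2 + 4s + 8 = (-(1/16)s + 1/8)(-16s**3 - 16s**2 + 64s + 64) + (0)
Last nonzero remainder: -16s**3 - 16s**2 + 64s + 64. Dividing through by -16 gives the monic gcd s**3 + s**2 - 4s - 4.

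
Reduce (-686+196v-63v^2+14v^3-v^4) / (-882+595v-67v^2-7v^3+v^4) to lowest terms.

Repeated division with remainder:
  -v^4+14v^3-63v^2+196v-686 = (-1)(v^4-7v^3-67v^2+595v-882) + (7v^3-130v^2+791v-1568)
  v^4-7v^3-67v^2+595v-882 = ((1/7)v+81/49)(7v^3-130v^2+791v-1568) + ((1710/49)v^2-(3420/7)v+1710)
  7v^3-130v^2+791v-1568 = ((343/1710)v-784/855)((1710/49)v^2-(3420/7)v+1710) + (0)
Last nonzero remainder: (1710/49)v^2-(3420/7)v+1710. Dividing through by 1710/49 gives the monic gcd v^2-14v+49.
Cancel v^2-14v+49 from numerator and denominator to get the reduced form.

(-14-v^2)/(-18+7v+v^2)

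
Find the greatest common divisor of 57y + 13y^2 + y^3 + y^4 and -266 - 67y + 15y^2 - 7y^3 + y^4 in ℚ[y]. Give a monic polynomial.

19 - 2y + y^2

By polynomial division,
  y^4 + y^3 + 13y^2 + 57y = (y^4 - 7y^3 + 15y^2 - 67y - 266) + (8y^3 - 2y^2 + 124y + 266)
  y^4 - 7y^3 + 15y^2 - 67y - 266 = ((1/8)y - 27/32)(8y^3 - 2y^2 + 124y + 266) + (-(35/16)y^2 + (35/8)y - 665/16)
  8y^3 - 2y^2 + 124y + 266 = (-(128/35)y - 32/5)(-(35/16)y^2 + (35/8)y - 665/16) + (0)
Last nonzero remainder: -(35/16)y^2 + (35/8)y - 665/16. Dividing through by -35/16 gives the monic gcd y^2 - 2y + 19.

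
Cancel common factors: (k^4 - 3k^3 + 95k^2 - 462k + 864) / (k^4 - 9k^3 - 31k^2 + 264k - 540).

(k^2 + 2k + 96)/(k^2 - 4k - 60)

Euclidean algorithm in ℚ[k]:
  k^4 - 3k^3 + 95k^2 - 462k + 864 = (k^4 - 9k^3 - 31k^2 + 264k - 540) + (6k^3 + 126k^2 - 726k + 1404)
  k^4 - 9k^3 - 31k^2 + 264k - 540 = ((1/6)k - 5)(6k^3 + 126k^2 - 726k + 1404) + (720k^2 - 3600k + 6480)
  6k^3 + 126k^2 - 726k + 1404 = ((1/120)k + 13/60)(720k^2 - 3600k + 6480) + (0)
Last nonzero remainder: 720k^2 - 3600k + 6480. Dividing through by 720 gives the monic gcd k^2 - 5k + 9.
Cancel k^2 - 5k + 9 from numerator and denominator to get the reduced form.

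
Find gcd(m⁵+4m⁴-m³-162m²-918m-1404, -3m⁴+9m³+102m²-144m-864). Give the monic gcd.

m²-3m-18

By polynomial division,
  m⁵+4m⁴-m³-162m²-918m-1404 = (-(1/3)m-7/3)(-3m⁴+9m³+102m²-144m-864) + (54m³+28m²-1542m-3420)
  -3m⁴+9m³+102m²-144m-864 = (-(1/18)m+95/486)(54m³+28m²-1542m-3420) + ((2639/243)m²-(2639/81)m-5278/27)
  54m³+28m²-1542m-3420 = ((13122/2639)m+46170/2639)((2639/243)m²-(2639/81)m-5278/27) + (0)
Last nonzero remainder: (2639/243)m²-(2639/81)m-5278/27. Dividing through by 2639/243 gives the monic gcd m²-3m-18.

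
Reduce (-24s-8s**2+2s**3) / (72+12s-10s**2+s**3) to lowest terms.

Euclidean algorithm in ℚ[s]:
  2s**3-8s**2-24s = (2)(s**3-10s**2+12s+72) + (12s**2-48s-144)
  s**3-10s**2+12s+72 = ((1/12)s-1/2)(12s**2-48s-144) + (0)
Last nonzero remainder: 12s**2-48s-144. Dividing through by 12 gives the monic gcd s**2-4s-12.
Cancel s**2-4s-12 from numerator and denominator to get the reduced form.

(2s)/(-6+s)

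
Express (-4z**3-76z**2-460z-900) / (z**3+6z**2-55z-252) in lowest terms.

(-4z**2-40z-100)/(z**2-3z-28)

Euclidean algorithm in ℚ[z]:
  -4z**3-76z**2-460z-900 = (-4)(z**3+6z**2-55z-252) + (-52z**2-680z-1908)
  z**3+6z**2-55z-252 = (-(1/52)z+23/169)(-52z**2-680z-1908) + ((144/169)z+1296/169)
  -52z**2-680z-1908 = (-(2197/36)z-8957/36)((144/169)z+1296/169) + (0)
Last nonzero remainder: (144/169)z+1296/169. Dividing through by 144/169 gives the monic gcd z+9.
Cancel z+9 from numerator and denominator to get the reduced form.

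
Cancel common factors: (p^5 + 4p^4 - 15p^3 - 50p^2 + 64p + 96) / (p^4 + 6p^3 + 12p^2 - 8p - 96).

(p^3 + 2p^2 - 11p - 12)/(p^2 + 4p + 12)

By polynomial division,
  p^5 + 4p^4 - 15p^3 - 50p^2 + 64p + 96 = (p - 2)(p^4 + 6p^3 + 12p^2 - 8p - 96) + (-15p^3 - 18p^2 + 144p - 96)
  p^4 + 6p^3 + 12p^2 - 8p - 96 = (-(1/15)p - 8/25)(-15p^3 - 18p^2 + 144p - 96) + ((396/25)p^2 + (792/25)p - 3168/25)
  -15p^3 - 18p^2 + 144p - 96 = (-(125/132)p + 25/33)((396/25)p^2 + (792/25)p - 3168/25) + (0)
Last nonzero remainder: (396/25)p^2 + (792/25)p - 3168/25. Dividing through by 396/25 gives the monic gcd p^2 + 2p - 8.
Cancel p^2 + 2p - 8 from numerator and denominator to get the reduced form.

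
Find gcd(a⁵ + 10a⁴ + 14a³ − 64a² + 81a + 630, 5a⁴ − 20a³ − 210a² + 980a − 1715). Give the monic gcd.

By polynomial division,
  a⁵ + 10a⁴ + 14a³ − 64a² + 81a + 630 = ((1/5)a + 14/5)(5a⁴ − 20a³ − 210a² + 980a − 1715) + (112a³ + 328a² − 2320a + 5432)
  5a⁴ − 20a³ − 210a² + 980a − 1715 = ((5/112)a − 485/1568)(112a³ + 328a² − 2320a + 5432) + (−(975/196)a² + (975/49)a − 975/28)
  112a³ + 328a² − 2320a + 5432 = (−(21952/975)a − 152096/975)(−(975/196)a² + (975/49)a − 975/28) + (0)
Last nonzero remainder: −(975/196)a² + (975/49)a − 975/28. Dividing through by −975/196 gives the monic gcd a² − 4a + 7.

a² − 4a + 7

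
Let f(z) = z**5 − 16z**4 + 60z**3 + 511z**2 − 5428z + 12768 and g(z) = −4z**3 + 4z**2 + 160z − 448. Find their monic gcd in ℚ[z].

z**2 + 3z − 28

Euclidean algorithm in ℚ[z]:
  z**5 − 16z**4 + 60z**3 + 511z**2 − 5428z + 12768 = (−(1/4)z**2 + (15/4)z − 85/4)(−4z**3 + 4z**2 + 160z − 448) + (−116z**2 − 348z + 3248)
  −4z**3 + 4z**2 + 160z − 448 = ((1/29)z − 4/29)(−116z**2 − 348z + 3248) + (0)
Last nonzero remainder: −116z**2 − 348z + 3248. Dividing through by −116 gives the monic gcd z**2 + 3z − 28.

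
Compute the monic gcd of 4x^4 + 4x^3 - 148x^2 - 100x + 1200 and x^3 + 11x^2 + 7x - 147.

x - 3

Euclidean algorithm in ℚ[x]:
  4x^4 + 4x^3 - 148x^2 - 100x + 1200 = (4x - 40)(x^3 + 11x^2 + 7x - 147) + (264x^2 + 768x - 4680)
  x^3 + 11x^2 + 7x - 147 = ((1/264)x + 89/2904)(264x^2 + 768x - 4680) + ((144/121)x - 432/121)
  264x^2 + 768x - 4680 = ((1331/6)x + 7865/6)((144/121)x - 432/121) + (0)
Last nonzero remainder: (144/121)x - 432/121. Dividing through by 144/121 gives the monic gcd x - 3.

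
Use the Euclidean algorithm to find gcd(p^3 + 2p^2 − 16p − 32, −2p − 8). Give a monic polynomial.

p + 4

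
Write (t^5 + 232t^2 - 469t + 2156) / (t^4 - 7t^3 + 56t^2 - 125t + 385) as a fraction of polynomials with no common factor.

(t^3 + 2t^2 - 7t + 196)/(t^2 - 5t + 35)

Euclidean algorithm in ℚ[t]:
  t^5 + 232t^2 - 469t + 2156 = (t + 7)(t^4 - 7t^3 + 56t^2 - 125t + 385) + (-7t^3 - 35t^2 + 21t - 539)
  t^4 - 7t^3 + 56t^2 - 125t + 385 = (-(1/7)t + 12/7)(-7t^3 - 35t^2 + 21t - 539) + (119t^2 - 238t + 1309)
  -7t^3 - 35t^2 + 21t - 539 = (-(1/17)t - 7/17)(119t^2 - 238t + 1309) + (0)
Last nonzero remainder: 119t^2 - 238t + 1309. Dividing through by 119 gives the monic gcd t^2 - 2t + 11.
Cancel t^2 - 2t + 11 from numerator and denominator to get the reduced form.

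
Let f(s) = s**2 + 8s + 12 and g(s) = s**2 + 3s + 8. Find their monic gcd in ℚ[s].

Apply the Euclidean algorithm:
  s**2 + 8s + 12 = (s**2 + 3s + 8) + (5s + 4)
  s**2 + 3s + 8 = ((1/5)s + 11/25)(5s + 4) + (156/25)
  5s + 4 = ((125/156)s + 25/39)(156/25) + (0)
The last nonzero remainder is the constant 156/25, so the polynomials are coprime and gcd = 1.

1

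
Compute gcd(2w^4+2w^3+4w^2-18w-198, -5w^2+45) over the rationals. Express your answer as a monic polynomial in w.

Repeated division with remainder:
  2w^4+2w^3+4w^2-18w-198 = (-(2/5)w^2-(2/5)w-22/5)(-5w^2+45) + (0)
Last nonzero remainder: -5w^2+45. Dividing through by -5 gives the monic gcd w^2-9.

w^2-9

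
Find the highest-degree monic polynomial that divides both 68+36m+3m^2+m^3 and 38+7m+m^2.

1

Repeated division with remainder:
  m^3+3m^2+36m+68 = (m-4)(m^2+7m+38) + (26m+220)
  m^2+7m+38 = ((1/26)m-19/338)(26m+220) + (8512/169)
  26m+220 = ((2197/4256)m+9295/2128)(8512/169) + (0)
The last nonzero remainder is the constant 8512/169, so the polynomials are coprime and gcd = 1.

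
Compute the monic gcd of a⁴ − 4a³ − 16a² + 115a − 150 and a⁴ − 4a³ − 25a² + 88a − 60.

a² + 3a − 10

Euclidean algorithm in ℚ[a]:
  a⁴ − 4a³ − 16a² + 115a − 150 = (a⁴ − 4a³ − 25a² + 88a − 60) + (9a² + 27a − 90)
  a⁴ − 4a³ − 25a² + 88a − 60 = ((1/9)a² − (7/9)a + 2/3)(9a² + 27a − 90) + (0)
Last nonzero remainder: 9a² + 27a − 90. Dividing through by 9 gives the monic gcd a² + 3a − 10.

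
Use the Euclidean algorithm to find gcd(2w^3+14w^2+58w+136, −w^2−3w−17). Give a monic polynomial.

w^2+3w+17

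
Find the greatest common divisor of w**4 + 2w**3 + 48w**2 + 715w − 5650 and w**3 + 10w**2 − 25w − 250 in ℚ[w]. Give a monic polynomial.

Repeated division with remainder:
  w**4 + 2w**3 + 48w**2 + 715w − 5650 = (w − 8)(w**3 + 10w**2 − 25w − 250) + (153w**2 + 765w − 7650)
  w**3 + 10w**2 − 25w − 250 = ((1/153)w + 5/153)(153w**2 + 765w − 7650) + (0)
Last nonzero remainder: 153w**2 + 765w − 7650. Dividing through by 153 gives the monic gcd w**2 + 5w − 50.

w**2 + 5w − 50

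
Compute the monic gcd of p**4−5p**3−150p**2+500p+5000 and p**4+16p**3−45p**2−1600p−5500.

p**3+5p**2−100p−500

Euclidean algorithm in ℚ[p]:
  p**4−5p**3−150p**2+500p+5000 = (p**4+16p**3−45p**2−1600p−5500) + (−21p**3−105p**2+2100p+10500)
  p**4+16p**3−45p**2−1600p−5500 = (−(1/21)p−11/21)(−21p**3−105p**2+2100p+10500) + (0)
Last nonzero remainder: −21p**3−105p**2+2100p+10500. Dividing through by −21 gives the monic gcd p**3+5p**2−100p−500.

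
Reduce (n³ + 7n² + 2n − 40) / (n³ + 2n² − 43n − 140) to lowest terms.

(n − 2)/(n − 7)

Repeated division with remainder:
  n³ + 7n² + 2n − 40 = (n³ + 2n² − 43n − 140) + (5n² + 45n + 100)
  n³ + 2n² − 43n − 140 = ((1/5)n − 7/5)(5n² + 45n + 100) + (0)
Last nonzero remainder: 5n² + 45n + 100. Dividing through by 5 gives the monic gcd n² + 9n + 20.
Cancel n² + 9n + 20 from numerator and denominator to get the reduced form.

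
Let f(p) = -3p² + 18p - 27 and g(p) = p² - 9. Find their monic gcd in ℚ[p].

Euclidean algorithm in ℚ[p]:
  -3p² + 18p - 27 = (-3)(p² - 9) + (18p - 54)
  p² - 9 = ((1/18)p + 1/6)(18p - 54) + (0)
Last nonzero remainder: 18p - 54. Dividing through by 18 gives the monic gcd p - 3.

p - 3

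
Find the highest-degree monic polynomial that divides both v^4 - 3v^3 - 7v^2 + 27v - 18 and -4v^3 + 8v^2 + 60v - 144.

v - 3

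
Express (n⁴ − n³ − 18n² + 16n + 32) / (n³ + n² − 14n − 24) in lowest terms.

By polynomial division,
  n⁴ − n³ − 18n² + 16n + 32 = (n − 2)(n³ + n² − 14n − 24) + (−2n² + 12n − 16)
  n³ + n² − 14n − 24 = (−(1/2)n − 7/2)(−2n² + 12n − 16) + (20n − 80)
  −2n² + 12n − 16 = (−(1/10)n + 1/5)(20n − 80) + (0)
Last nonzero remainder: 20n − 80. Dividing through by 20 gives the monic gcd n − 4.
Cancel n − 4 from numerator and denominator to get the reduced form.

(n³ + 3n² − 6n − 8)/(n² + 5n + 6)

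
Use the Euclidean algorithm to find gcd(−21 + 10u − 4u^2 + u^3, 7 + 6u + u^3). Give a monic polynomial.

7 − u + u^2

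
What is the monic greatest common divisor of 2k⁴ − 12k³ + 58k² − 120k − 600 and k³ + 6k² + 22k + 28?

By polynomial division,
  2k⁴ − 12k³ + 58k² − 120k − 600 = (2k − 24)(k³ + 6k² + 22k + 28) + (158k² + 352k + 72)
  k³ + 6k² + 22k + 28 = ((1/158)k + 149/6241)(158k² + 352k + 72) + ((82010/6241)k + 164020/6241)
  158k² + 352k + 72 = ((493039/41005)k + 112338/41005)((82010/6241)k + 164020/6241) + (0)
Last nonzero remainder: (82010/6241)k + 164020/6241. Dividing through by 82010/6241 gives the monic gcd k + 2.

k + 2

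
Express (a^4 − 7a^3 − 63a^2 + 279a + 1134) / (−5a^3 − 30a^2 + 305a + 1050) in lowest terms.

Euclidean algorithm in ℚ[a]:
  a^4 − 7a^3 − 63a^2 + 279a + 1134 = (−(1/5)a + 13/5)(−5a^3 − 30a^2 + 305a + 1050) + (76a^2 − 304a − 1596)
  −5a^3 − 30a^2 + 305a + 1050 = (−(5/76)a − 25/38)(76a^2 − 304a − 1596) + (0)
Last nonzero remainder: 76a^2 − 304a − 1596. Dividing through by 76 gives the monic gcd a^2 − 4a − 21.
Cancel a^2 − 4a − 21 from numerator and denominator to get the reduced form.

(−a^2 + 3a + 54)/(5a + 50)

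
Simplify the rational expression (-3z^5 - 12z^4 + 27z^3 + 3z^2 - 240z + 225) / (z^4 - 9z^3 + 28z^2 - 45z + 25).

Euclidean algorithm in ℚ[z]:
  -3z^5 - 12z^4 + 27z^3 + 3z^2 - 240z + 225 = (-3z - 39)(z^4 - 9z^3 + 28z^2 - 45z + 25) + (-240z^3 + 960z^2 - 1920z + 1200)
  z^4 - 9z^3 + 28z^2 - 45z + 25 = (-(1/240)z + 1/48)(-240z^3 + 960z^2 - 1920z + 1200) + (0)
Last nonzero remainder: -240z^3 + 960z^2 - 1920z + 1200. Dividing through by -240 gives the monic gcd z^3 - 4z^2 + 8z - 5.
Cancel z^3 - 4z^2 + 8z - 5 from numerator and denominator to get the reduced form.

(-3z^2 - 24z - 45)/(z - 5)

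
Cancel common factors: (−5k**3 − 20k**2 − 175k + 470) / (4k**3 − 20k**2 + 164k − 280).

Euclidean algorithm in ℚ[k]:
  −5k**3 − 20k**2 − 175k + 470 = (−5/4)(4k**3 − 20k**2 + 164k − 280) + (−45k**2 + 30k + 120)
  4k**3 − 20k**2 + 164k − 280 = (−(4/45)k + 52/135)(−45k**2 + 30k + 120) + ((1468/9)k − 2936/9)
  −45k**2 + 30k + 120 = (−(405/1468)k − 135/367)((1468/9)k − 2936/9) + (0)
Last nonzero remainder: (1468/9)k − 2936/9. Dividing through by 1468/9 gives the monic gcd k − 2.
Cancel k − 2 from numerator and denominator to get the reduced form.

(−5k**2 − 30k − 235)/(4k**2 − 12k + 140)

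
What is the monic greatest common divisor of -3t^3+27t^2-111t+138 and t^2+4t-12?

Repeated division with remainder:
  -3t^3+27t^2-111t+138 = (-3t+39)(t^2+4t-12) + (-303t+606)
  t^2+4t-12 = (-(1/303)t-2/101)(-303t+606) + (0)
Last nonzero remainder: -303t+606. Dividing through by -303 gives the monic gcd t-2.

t-2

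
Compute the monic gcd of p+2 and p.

1

Repeated division with remainder:
  p+2 = (p) + (2)
  p = ((1/2)p)(2) + (0)
The last nonzero remainder is the constant 2, so the polynomials are coprime and gcd = 1.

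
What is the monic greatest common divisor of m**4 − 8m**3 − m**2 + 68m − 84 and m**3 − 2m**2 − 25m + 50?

Repeated division with remainder:
  m**4 − 8m**3 − m**2 + 68m − 84 = (m − 6)(m**3 − 2m**2 − 25m + 50) + (12m**2 − 132m + 216)
  m**3 − 2m**2 − 25m + 50 = ((1/12)m + 3/4)(12m**2 − 132m + 216) + (56m − 112)
  12m**2 − 132m + 216 = ((3/14)m − 27/14)(56m − 112) + (0)
Last nonzero remainder: 56m − 112. Dividing through by 56 gives the monic gcd m − 2.

m − 2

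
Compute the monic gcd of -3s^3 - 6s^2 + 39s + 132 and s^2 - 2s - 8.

s - 4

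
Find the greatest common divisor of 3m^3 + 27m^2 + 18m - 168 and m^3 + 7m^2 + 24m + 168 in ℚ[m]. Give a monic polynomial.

Repeated division with remainder:
  3m^3 + 27m^2 + 18m - 168 = (3)(m^3 + 7m^2 + 24m + 168) + (6m^2 - 54m - 672)
  m^3 + 7m^2 + 24m + 168 = ((1/6)m + 8/3)(6m^2 - 54m - 672) + (280m + 1960)
  6m^2 - 54m - 672 = ((3/140)m - 12/35)(280m + 1960) + (0)
Last nonzero remainder: 280m + 1960. Dividing through by 280 gives the monic gcd m + 7.

m + 7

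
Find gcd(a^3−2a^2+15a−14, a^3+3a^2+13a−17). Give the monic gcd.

a−1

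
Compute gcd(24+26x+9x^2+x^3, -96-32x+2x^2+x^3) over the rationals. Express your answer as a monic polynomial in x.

4+x

Euclidean algorithm in ℚ[x]:
  x^3+9x^2+26x+24 = (x^3+2x^2-32x-96) + (7x^2+58x+120)
  x^3+2x^2-32x-96 = ((1/7)x-44/49)(7x^2+58x+120) + ((144/49)x+576/49)
  7x^2+58x+120 = ((343/144)x+245/24)((144/49)x+576/49) + (0)
Last nonzero remainder: (144/49)x+576/49. Dividing through by 144/49 gives the monic gcd x+4.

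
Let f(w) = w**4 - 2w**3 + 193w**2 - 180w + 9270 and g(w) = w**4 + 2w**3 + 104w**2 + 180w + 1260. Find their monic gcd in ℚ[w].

w**2 + 90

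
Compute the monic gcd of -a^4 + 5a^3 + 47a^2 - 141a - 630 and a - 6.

a - 6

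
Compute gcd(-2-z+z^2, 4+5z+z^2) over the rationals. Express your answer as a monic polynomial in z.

1+z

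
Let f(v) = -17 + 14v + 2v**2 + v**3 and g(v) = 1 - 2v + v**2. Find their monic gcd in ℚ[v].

-1 + v

Euclidean algorithm in ℚ[v]:
  v**3 + 2v**2 + 14v - 17 = (v + 4)(v**2 - 2v + 1) + (21v - 21)
  v**2 - 2v + 1 = ((1/21)v - 1/21)(21v - 21) + (0)
Last nonzero remainder: 21v - 21. Dividing through by 21 gives the monic gcd v - 1.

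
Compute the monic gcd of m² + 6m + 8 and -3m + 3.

Apply the Euclidean algorithm:
  m² + 6m + 8 = (-(1/3)m - 7/3)(-3m + 3) + (15)
  -3m + 3 = (-(1/5)m + 1/5)(15) + (0)
The last nonzero remainder is the constant 15, so the polynomials are coprime and gcd = 1.

1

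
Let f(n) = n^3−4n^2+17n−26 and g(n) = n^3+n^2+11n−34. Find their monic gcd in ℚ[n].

Apply the Euclidean algorithm:
  n^3−4n^2+17n−26 = (n^3+n^2+11n−34) + (−5n^2+6n+8)
  n^3+n^2+11n−34 = (−(1/5)n−11/25)(−5n^2+6n+8) + ((381/25)n−762/25)
  −5n^2+6n+8 = (−(125/381)n−100/381)((381/25)n−762/25) + (0)
Last nonzero remainder: (381/25)n−762/25. Dividing through by 381/25 gives the monic gcd n−2.

n−2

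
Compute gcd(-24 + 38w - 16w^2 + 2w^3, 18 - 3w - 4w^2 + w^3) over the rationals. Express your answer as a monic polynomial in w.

Euclidean algorithm in ℚ[w]:
  2w^3 - 16w^2 + 38w - 24 = (2)(w^3 - 4w^2 - 3w + 18) + (-8w^2 + 44w - 60)
  w^3 - 4w^2 - 3w + 18 = (-(1/8)w - 3/16)(-8w^2 + 44w - 60) + (-(9/4)w + 27/4)
  -8w^2 + 44w - 60 = ((32/9)w - 80/9)(-(9/4)w + 27/4) + (0)
Last nonzero remainder: -(9/4)w + 27/4. Dividing through by -9/4 gives the monic gcd w - 3.

-3 + w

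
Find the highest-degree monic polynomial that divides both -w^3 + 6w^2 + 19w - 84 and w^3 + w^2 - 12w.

w^2 + w - 12

By polynomial division,
  -w^3 + 6w^2 + 19w - 84 = (-1)(w^3 + w^2 - 12w) + (7w^2 + 7w - 84)
  w^3 + w^2 - 12w = ((1/7)w)(7w^2 + 7w - 84) + (0)
Last nonzero remainder: 7w^2 + 7w - 84. Dividing through by 7 gives the monic gcd w^2 + w - 12.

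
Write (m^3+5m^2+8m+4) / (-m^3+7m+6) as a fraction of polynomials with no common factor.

(-m-2)/(m-3)

Euclidean algorithm in ℚ[m]:
  m^3+5m^2+8m+4 = (-1)(-m^3+7m+6) + (5m^2+15m+10)
  -m^3+7m+6 = (-(1/5)m+3/5)(5m^2+15m+10) + (0)
Last nonzero remainder: 5m^2+15m+10. Dividing through by 5 gives the monic gcd m^2+3m+2.
Cancel m^2+3m+2 from numerator and denominator to get the reduced form.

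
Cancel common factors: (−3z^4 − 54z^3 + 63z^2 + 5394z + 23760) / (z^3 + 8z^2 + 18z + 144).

Apply the Euclidean algorithm:
  −3z^4 − 54z^3 + 63z^2 + 5394z + 23760 = (−3z − 30)(z^3 + 8z^2 + 18z + 144) + (357z^2 + 6366z + 28080)
  z^3 + 8z^2 + 18z + 144 = ((1/357)z − 390/14161)(357z^2 + 6366z + 28080) + ((1623798/14161)z + 12990384/14161)
  357z^2 + 6366z + 28080 = ((1685159/541266)z + 2761395/90211)((1623798/14161)z + 12990384/14161) + (0)
Last nonzero remainder: (1623798/14161)z + 12990384/14161. Dividing through by 1623798/14161 gives the monic gcd z + 8.
Cancel z + 8 from numerator and denominator to get the reduced form.

(−3z^3 − 30z^2 + 303z + 2970)/(z^2 + 18)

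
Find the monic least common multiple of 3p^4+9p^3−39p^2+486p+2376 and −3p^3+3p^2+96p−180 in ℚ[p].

p^6−4p^5−24p^4+283p^3−472p^2−3924p+7920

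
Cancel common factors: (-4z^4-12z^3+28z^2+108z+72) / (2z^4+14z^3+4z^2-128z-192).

(-2z^2-8z-6)/(z^2+8z+16)

Repeated division with remainder:
  -4z^4-12z^3+28z^2+108z+72 = (-2)(2z^4+14z^3+4z^2-128z-192) + (16z^3+36z^2-148z-312)
  2z^4+14z^3+4z^2-128z-192 = ((1/8)z+19/32)(16z^3+36z^2-148z-312) + ((9/8)z^2-(9/8)z-27/4)
  16z^3+36z^2-148z-312 = ((128/9)z+416/9)((9/8)z^2-(9/8)z-27/4) + (0)
Last nonzero remainder: (9/8)z^2-(9/8)z-27/4. Dividing through by 9/8 gives the monic gcd z^2-z-6.
Cancel z^2-z-6 from numerator and denominator to get the reduced form.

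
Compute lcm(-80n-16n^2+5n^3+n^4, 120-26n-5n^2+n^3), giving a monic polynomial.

Apply the Euclidean algorithm:
  n^4+5n^3-16n^2-80n = (n+10)(n^3-5n^2-26n+120) + (60n^2+60n-1200)
  n^3-5n^2-26n+120 = ((1/60)n-1/10)(60n^2+60n-1200) + (0)
Last nonzero remainder: 60n^2+60n-1200. Dividing through by 60 gives the monic gcd n^2+n-20.
Then lcm(f, g) = f·g / gcd(f, g); expanding and making the result monic gives the answer.

480n+16n^2-46n^3-n^4+n^5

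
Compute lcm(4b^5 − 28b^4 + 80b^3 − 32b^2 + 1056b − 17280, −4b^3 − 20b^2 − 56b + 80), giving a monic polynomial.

b^6 − 8b^5 + 27b^4 − 28b^3 + 272b^2 − 4584b + 4320

Apply the Euclidean algorithm:
  4b^5 − 28b^4 + 80b^3 − 32b^2 + 1056b − 17280 = (−b^2 + 12b − 66)(−4b^3 − 20b^2 − 56b + 80) + (−600b^2 − 3600b − 12000)
  −4b^3 − 20b^2 − 56b + 80 = ((1/150)b − 1/150)(−600b^2 − 3600b − 12000) + (0)
Last nonzero remainder: −600b^2 − 3600b − 12000. Dividing through by −600 gives the monic gcd b^2 + 6b + 20.
Then lcm(f, g) = f·g / gcd(f, g); expanding and making the result monic gives the answer.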